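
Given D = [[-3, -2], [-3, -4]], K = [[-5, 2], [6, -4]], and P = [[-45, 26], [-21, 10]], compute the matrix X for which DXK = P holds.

X = [[-1, 3], [0, -2]]

X = D⁻¹PK⁻¹ (apply D⁻¹ on the left and K⁻¹ on the right).
D has determinant 6; D⁻¹ = [[-2/3, 1/3], [1/2, -1/2]].
K has determinant 8; K⁻¹ = [[-1/2, -1/4], [-3/4, -5/8]].
D⁻¹P = [[23, -14], [-12, 8]].
X = (D⁻¹P)K⁻¹ = [[-1, 3], [0, -2]].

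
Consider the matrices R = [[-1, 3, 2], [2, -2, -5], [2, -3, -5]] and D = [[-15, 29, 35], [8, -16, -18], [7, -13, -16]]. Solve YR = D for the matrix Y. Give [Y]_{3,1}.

-3

R is on the right of Y, so right-multiply by R⁻¹: Y = DR⁻¹.
R has determinant 1; R⁻¹ = [[-5, 9, -11], [0, 1, -1], [-2, 3, -4]].
Y = DR⁻¹ = [[-15, 29, 35], [8, -16, -18], [7, -13, -16]] · [[-5, 9, -11], [0, 1, -1], [-2, 3, -4]] = [[5, -1, -4], [-4, 2, 0], [-3, 2, 0]].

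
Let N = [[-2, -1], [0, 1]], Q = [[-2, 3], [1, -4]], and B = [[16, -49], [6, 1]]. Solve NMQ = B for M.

M = [[4, -3], [-5, -4]]

M = N⁻¹BQ⁻¹ (apply N⁻¹ on the left and Q⁻¹ on the right).
N has determinant -2; N⁻¹ = [[-1/2, -1/2], [0, 1]].
det Q = 5; the adjugate gives Q⁻¹ = [[-4/5, -3/5], [-1/5, -2/5]].
N⁻¹B = [[-11, 24], [6, 1]].
M = (N⁻¹B)Q⁻¹ = [[4, -3], [-5, -4]].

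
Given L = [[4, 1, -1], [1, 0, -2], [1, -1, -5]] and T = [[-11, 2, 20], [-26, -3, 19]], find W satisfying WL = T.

W = [[-2, 1, -4], [-6, 1, -3]]

Since L sits to the right of W, W = TL⁻¹.
det L = -4, so L⁻¹ = [[1/2, -3/2, 1/2], [-3/4, 19/4, -7/4], [1/4, -5/4, 1/4]].
W = TL⁻¹ = [[-11, 2, 20], [-26, -3, 19]] · [[1/2, -3/2, 1/2], [-3/4, 19/4, -7/4], [1/4, -5/4, 1/4]] = [[-2, 1, -4], [-6, 1, -3]].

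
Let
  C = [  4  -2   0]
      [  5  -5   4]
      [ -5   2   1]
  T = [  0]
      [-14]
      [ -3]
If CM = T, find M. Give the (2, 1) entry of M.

4

Left-multiplying both sides by C⁻¹ gives M = C⁻¹T.
det C = -2; the adjugate gives C⁻¹ = [[13/2, -1, 4], [25/2, -2, 8], [15/2, -1, 5]].
M = C⁻¹T = [[13/2, -1, 4], [25/2, -2, 8], [15/2, -1, 5]] · [[0], [-14], [-3]] = [[2], [4], [-1]].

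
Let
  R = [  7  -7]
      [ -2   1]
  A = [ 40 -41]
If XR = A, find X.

Since R sits to the right of X, X = AR⁻¹.
det R = -7, so R⁻¹ = [[-1/7, -1], [-2/7, -1]].
X = AR⁻¹ = [[40, -41]] · [[-1/7, -1], [-2/7, -1]] = [[6, 1]].

X = [[6, 1]]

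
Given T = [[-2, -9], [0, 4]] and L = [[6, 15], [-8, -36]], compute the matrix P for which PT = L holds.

T is on the right of P, so right-multiply by T⁻¹: P = LT⁻¹.
det T = -8, so T⁻¹ = [[-1/2, -9/8], [0, 1/4]].
P = LT⁻¹ = [[6, 15], [-8, -36]] · [[-1/2, -9/8], [0, 1/4]] = [[-3, -3], [4, 0]].

P = [[-3, -3], [4, 0]]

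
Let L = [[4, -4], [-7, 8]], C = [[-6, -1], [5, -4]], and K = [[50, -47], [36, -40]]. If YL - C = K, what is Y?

YL = K + C = [[44, -48], [41, -44]].
Since L sits to the right of Y, Y = (K + C)L⁻¹.
L has determinant 4; L⁻¹ = [[2, 1], [7/4, 1]].
Y = (K + C)L⁻¹ = [[4, -4], [5, -3]].

Y = [[4, -4], [5, -3]]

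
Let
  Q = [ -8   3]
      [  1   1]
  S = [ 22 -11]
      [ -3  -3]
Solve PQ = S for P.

Q is on the right of P, so right-multiply by Q⁻¹: P = SQ⁻¹.
Q has determinant -11; Q⁻¹ = [[-1/11, 3/11], [1/11, 8/11]].
P = SQ⁻¹ = [[22, -11], [-3, -3]] · [[-1/11, 3/11], [1/11, 8/11]] = [[-3, -2], [0, -3]].

P = [[-3, -2], [0, -3]]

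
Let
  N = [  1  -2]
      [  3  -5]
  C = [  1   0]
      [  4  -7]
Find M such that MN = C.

N is on the right of M, so right-multiply by N⁻¹: M = CN⁻¹.
N has determinant 1; N⁻¹ = [[-5, 2], [-3, 1]].
M = CN⁻¹ = [[1, 0], [4, -7]] · [[-5, 2], [-3, 1]] = [[-5, 2], [1, 1]].

M = [[-5, 2], [1, 1]]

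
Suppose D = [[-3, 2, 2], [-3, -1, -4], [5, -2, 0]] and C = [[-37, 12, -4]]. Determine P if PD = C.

P = [[2, 2, -5]]

Since D sits to the right of P, P = CD⁻¹.
det D = 6, so D⁻¹ = [[-4/3, -2/3, -1], [-10/3, -5/3, -3], [11/6, 2/3, 3/2]].
P = CD⁻¹ = [[-37, 12, -4]] · [[-4/3, -2/3, -1], [-10/3, -5/3, -3], [11/6, 2/3, 3/2]] = [[2, 2, -5]].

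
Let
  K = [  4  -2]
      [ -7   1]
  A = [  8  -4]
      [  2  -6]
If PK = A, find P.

P = [[2, 0], [4, 2]]

Since K sits to the right of P, P = AK⁻¹.
det K = -10, so K⁻¹ = [[-1/10, -1/5], [-7/10, -2/5]].
P = AK⁻¹ = [[8, -4], [2, -6]] · [[-1/10, -1/5], [-7/10, -2/5]] = [[2, 0], [4, 2]].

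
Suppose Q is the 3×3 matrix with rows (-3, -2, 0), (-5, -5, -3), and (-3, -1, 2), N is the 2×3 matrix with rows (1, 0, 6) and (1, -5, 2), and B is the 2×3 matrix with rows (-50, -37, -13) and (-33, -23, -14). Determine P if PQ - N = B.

PQ = B + N = [[-49, -37, -7], [-32, -28, -12]].
Right-multiplying both sides by Q⁻¹ gives P = (B + N)Q⁻¹.
det Q = 1, so Q⁻¹ = [[-13, 4, 6], [19, -6, -9], [-10, 3, 5]].
P = (B + N)Q⁻¹ = [[4, 5, 4], [4, 4, 0]].

P = [[4, 5, 4], [4, 4, 0]]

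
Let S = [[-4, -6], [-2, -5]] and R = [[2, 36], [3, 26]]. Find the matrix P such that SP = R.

P = [[1, -3], [-1, -4]]

Since S multiplies P on the left, P = S⁻¹R.
S has determinant 8; S⁻¹ = [[-5/8, 3/4], [1/4, -1/2]].
P = S⁻¹R = [[-5/8, 3/4], [1/4, -1/2]] · [[2, 36], [3, 26]] = [[1, -3], [-1, -4]].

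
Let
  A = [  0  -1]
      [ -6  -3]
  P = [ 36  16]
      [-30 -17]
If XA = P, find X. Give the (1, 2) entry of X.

Right-multiplying both sides by A⁻¹ gives X = PA⁻¹.
A has determinant -6; A⁻¹ = [[1/2, -1/6], [-1, 0]].
X = PA⁻¹ = [[36, 16], [-30, -17]] · [[1/2, -1/6], [-1, 0]] = [[2, -6], [2, 5]].

-6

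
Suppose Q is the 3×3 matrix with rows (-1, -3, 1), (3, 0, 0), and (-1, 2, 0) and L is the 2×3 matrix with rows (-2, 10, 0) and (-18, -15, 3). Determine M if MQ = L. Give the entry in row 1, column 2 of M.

Right-multiplying both sides by Q⁻¹ gives M = LQ⁻¹.
det Q = 6; the adjugate gives Q⁻¹ = [[0, 1/3, 0], [0, 1/6, 1/2], [1, 5/6, 3/2]].
M = LQ⁻¹ = [[-2, 10, 0], [-18, -15, 3]] · [[0, 1/3, 0], [0, 1/6, 1/2], [1, 5/6, 3/2]] = [[0, 1, 5], [3, -6, -3]].

1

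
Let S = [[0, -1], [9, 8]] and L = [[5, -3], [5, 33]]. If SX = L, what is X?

Since S multiplies X on the left, X = S⁻¹L.
det S = 9, so S⁻¹ = [[8/9, 1/9], [-1, 0]].
X = S⁻¹L = [[8/9, 1/9], [-1, 0]] · [[5, -3], [5, 33]] = [[5, 1], [-5, 3]].

X = [[5, 1], [-5, 3]]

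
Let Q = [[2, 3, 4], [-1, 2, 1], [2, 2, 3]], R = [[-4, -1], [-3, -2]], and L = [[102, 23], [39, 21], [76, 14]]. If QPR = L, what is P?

Left-multiply by Q⁻¹ and right-multiply by R⁻¹: P = Q⁻¹LR⁻¹.
Q has determinant -1; Q⁻¹ = [[-4, 1, 5], [-5, 2, 6], [6, -2, -7]].
det R = 5; the adjugate gives R⁻¹ = [[-2/5, 1/5], [3/5, -4/5]].
Q⁻¹L = [[11, -1], [24, 11], [2, -2]].
P = (Q⁻¹L)R⁻¹ = [[-5, 3], [-3, -4], [-2, 2]].

P = [[-5, 3], [-3, -4], [-2, 2]]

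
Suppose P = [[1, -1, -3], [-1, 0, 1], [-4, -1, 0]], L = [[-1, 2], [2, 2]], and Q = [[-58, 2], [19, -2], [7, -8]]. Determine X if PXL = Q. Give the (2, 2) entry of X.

Left-multiply by P⁻¹ and right-multiply by L⁻¹: X = P⁻¹QL⁻¹.
det P = 2; the adjugate gives P⁻¹ = [[1/2, 3/2, -1/2], [-2, -6, 1], [1/2, 5/2, -1/2]].
det L = -6; the adjugate gives L⁻¹ = [[-1/3, 1/3], [1/3, 1/6]].
P⁻¹Q = [[-4, 2], [9, 0], [15, 0]].
X = (P⁻¹Q)L⁻¹ = [[2, -1], [-3, 3], [-5, 5]].

3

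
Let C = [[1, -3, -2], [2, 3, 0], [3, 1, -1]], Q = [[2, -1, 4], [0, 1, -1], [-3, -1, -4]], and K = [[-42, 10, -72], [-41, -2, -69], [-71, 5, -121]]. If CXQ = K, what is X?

Isolating X: multiply by C⁻¹ from the left and Q⁻¹ from the right, so X = C⁻¹KQ⁻¹.
C has determinant 5; C⁻¹ = [[-3/5, -1, 6/5], [2/5, 1, -4/5], [-7/5, -2, 9/5]].
Q has determinant -1; Q⁻¹ = [[5, 8, 3], [-3, -4, -2], [-3, -5, -2]].
C⁻¹K = [[-19, 2, -33], [-1, -2, -1], [13, -1, 21]].
X = (C⁻¹K)Q⁻¹ = [[-2, 5, 5], [4, 5, 3], [5, 3, -1]].

X = [[-2, 5, 5], [4, 5, 3], [5, 3, -1]]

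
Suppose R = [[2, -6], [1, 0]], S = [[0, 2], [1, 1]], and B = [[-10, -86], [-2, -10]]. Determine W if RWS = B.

W = [[-4, -2], [5, 1]]

Isolating W: multiply by R⁻¹ from the left and S⁻¹ from the right, so W = R⁻¹BS⁻¹.
det R = 6, so R⁻¹ = [[0, 1], [-1/6, 1/3]].
det S = -2, so S⁻¹ = [[-1/2, 1], [1/2, 0]].
R⁻¹B = [[-2, -10], [1, 11]].
W = (R⁻¹B)S⁻¹ = [[-4, -2], [5, 1]].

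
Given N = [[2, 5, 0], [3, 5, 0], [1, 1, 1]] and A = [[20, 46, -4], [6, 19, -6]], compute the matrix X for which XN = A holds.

X = [[6, 4, -4], [3, 2, -6]]

Since N sits to the right of X, X = AN⁻¹.
N has determinant -5; N⁻¹ = [[-1, 1, 0], [3/5, -2/5, 0], [2/5, -3/5, 1]].
X = AN⁻¹ = [[20, 46, -4], [6, 19, -6]] · [[-1, 1, 0], [3/5, -2/5, 0], [2/5, -3/5, 1]] = [[6, 4, -4], [3, 2, -6]].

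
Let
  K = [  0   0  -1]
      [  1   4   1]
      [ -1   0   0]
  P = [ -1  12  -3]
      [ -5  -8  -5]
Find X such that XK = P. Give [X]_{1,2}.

Right-multiplying both sides by K⁻¹ gives X = PK⁻¹.
det K = -4; the adjugate gives K⁻¹ = [[0, 0, -1], [1/4, 1/4, 1/4], [-1, 0, 0]].
X = PK⁻¹ = [[-1, 12, -3], [-5, -8, -5]] · [[0, 0, -1], [1/4, 1/4, 1/4], [-1, 0, 0]] = [[6, 3, 4], [3, -2, 3]].

3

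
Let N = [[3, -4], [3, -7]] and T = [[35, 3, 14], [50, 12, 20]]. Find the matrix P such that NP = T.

Left-multiplying both sides by N⁻¹ gives P = N⁻¹T.
det N = -9; the adjugate gives N⁻¹ = [[7/9, -4/9], [1/3, -1/3]].
P = N⁻¹T = [[7/9, -4/9], [1/3, -1/3]] · [[35, 3, 14], [50, 12, 20]] = [[5, -3, 2], [-5, -3, -2]].

P = [[5, -3, 2], [-5, -3, -2]]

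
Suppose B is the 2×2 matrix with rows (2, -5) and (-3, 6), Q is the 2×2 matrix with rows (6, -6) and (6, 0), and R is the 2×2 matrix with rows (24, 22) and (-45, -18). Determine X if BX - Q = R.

BX = R + Q = [[30, 16], [-39, -18]].
Since B multiplies X on the left, X = B⁻¹(R + Q).
B has determinant -3; B⁻¹ = [[-2, -5/3], [-1, -2/3]].
X = B⁻¹(R + Q) = [[5, -2], [-4, -4]].

X = [[5, -2], [-4, -4]]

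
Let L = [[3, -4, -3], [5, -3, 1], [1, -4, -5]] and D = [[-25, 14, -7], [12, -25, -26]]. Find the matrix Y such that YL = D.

L is on the right of Y, so right-multiply by L⁻¹: Y = DL⁻¹.
L has determinant 4; L⁻¹ = [[19/4, -2, -13/4], [13/2, -3, -9/2], [-17/4, 2, 11/4]].
Y = DL⁻¹ = [[-25, 14, -7], [12, -25, -26]] · [[19/4, -2, -13/4], [13/2, -3, -9/2], [-17/4, 2, 11/4]] = [[2, -6, -1], [5, -1, 2]].

Y = [[2, -6, -1], [5, -1, 2]]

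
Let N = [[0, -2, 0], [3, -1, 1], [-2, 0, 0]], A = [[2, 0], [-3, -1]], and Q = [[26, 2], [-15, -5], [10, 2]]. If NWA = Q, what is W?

W = [[-1, 1], [-5, 1], [-2, 3]]

Isolating W: multiply by N⁻¹ from the left and A⁻¹ from the right, so W = N⁻¹QA⁻¹.
N has determinant 4; N⁻¹ = [[0, 0, -1/2], [-1/2, 0, 0], [-1/2, 1, 3/2]].
det A = -2, so A⁻¹ = [[1/2, 0], [-3/2, -1]].
N⁻¹Q = [[-5, -1], [-13, -1], [-13, -3]].
W = (N⁻¹Q)A⁻¹ = [[-1, 1], [-5, 1], [-2, 3]].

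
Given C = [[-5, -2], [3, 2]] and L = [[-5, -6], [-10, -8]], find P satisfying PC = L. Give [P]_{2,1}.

Since C sits to the right of P, P = LC⁻¹.
det C = -4; the adjugate gives C⁻¹ = [[-1/2, -1/2], [3/4, 5/4]].
P = LC⁻¹ = [[-5, -6], [-10, -8]] · [[-1/2, -1/2], [3/4, 5/4]] = [[-2, -5], [-1, -5]].

-1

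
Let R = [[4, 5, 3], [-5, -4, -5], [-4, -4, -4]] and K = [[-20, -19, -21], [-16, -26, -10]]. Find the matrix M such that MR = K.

M = [[1, 0, 6], [-6, -4, 3]]

R is on the right of M, so right-multiply by R⁻¹: M = KR⁻¹.
det R = -4; the adjugate gives R⁻¹ = [[1, -2, 13/4], [0, 1, -5/4], [-1, 1, -9/4]].
M = KR⁻¹ = [[-20, -19, -21], [-16, -26, -10]] · [[1, -2, 13/4], [0, 1, -5/4], [-1, 1, -9/4]] = [[1, 0, 6], [-6, -4, 3]].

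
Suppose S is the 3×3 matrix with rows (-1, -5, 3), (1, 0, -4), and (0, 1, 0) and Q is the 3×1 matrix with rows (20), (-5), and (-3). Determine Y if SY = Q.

Left-multiplying both sides by S⁻¹ gives Y = S⁻¹Q.
S has determinant -1; S⁻¹ = [[-4, -3, -20], [0, 0, 1], [-1, -1, -5]].
Y = S⁻¹Q = [[-4, -3, -20], [0, 0, 1], [-1, -1, -5]] · [[20], [-5], [-3]] = [[-5], [-3], [0]].

Y = [[-5], [-3], [0]]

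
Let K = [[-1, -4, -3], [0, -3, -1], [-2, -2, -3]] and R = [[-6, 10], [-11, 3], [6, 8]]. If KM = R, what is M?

K is on the left of M, so left-multiply by K⁻¹: M = K⁻¹R.
K has determinant 3; K⁻¹ = [[7/3, -2, -5/3], [2/3, -1, -1/3], [-2, 2, 1]].
M = K⁻¹R = [[7/3, -2, -5/3], [2/3, -1, -1/3], [-2, 2, 1]] · [[-6, 10], [-11, 3], [6, 8]] = [[-2, 4], [5, 1], [-4, -6]].

M = [[-2, 4], [5, 1], [-4, -6]]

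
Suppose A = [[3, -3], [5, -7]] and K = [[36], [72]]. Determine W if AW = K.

A is on the left of W, so left-multiply by A⁻¹: W = A⁻¹K.
A has determinant -6; A⁻¹ = [[7/6, -1/2], [5/6, -1/2]].
W = A⁻¹K = [[7/6, -1/2], [5/6, -1/2]] · [[36], [72]] = [[6], [-6]].

W = [[6], [-6]]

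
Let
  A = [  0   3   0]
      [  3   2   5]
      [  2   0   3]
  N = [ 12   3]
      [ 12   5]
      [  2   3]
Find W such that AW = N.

W = [[-2, 6], [4, 1], [2, -3]]

A is on the left of W, so left-multiply by A⁻¹: W = A⁻¹N.
A has determinant 3; A⁻¹ = [[2, -3, 5], [1/3, 0, 0], [-4/3, 2, -3]].
W = A⁻¹N = [[2, -3, 5], [1/3, 0, 0], [-4/3, 2, -3]] · [[12, 3], [12, 5], [2, 3]] = [[-2, 6], [4, 1], [2, -3]].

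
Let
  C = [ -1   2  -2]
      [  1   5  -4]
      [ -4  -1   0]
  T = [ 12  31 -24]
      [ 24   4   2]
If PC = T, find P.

Right-multiplying both sides by C⁻¹ gives P = TC⁻¹.
C has determinant -2; C⁻¹ = [[2, -1, -1], [-8, 4, 3], [-19/2, 9/2, 7/2]].
P = TC⁻¹ = [[12, 31, -24], [24, 4, 2]] · [[2, -1, -1], [-8, 4, 3], [-19/2, 9/2, 7/2]] = [[4, 4, -3], [-3, 1, -5]].

P = [[4, 4, -3], [-3, 1, -5]]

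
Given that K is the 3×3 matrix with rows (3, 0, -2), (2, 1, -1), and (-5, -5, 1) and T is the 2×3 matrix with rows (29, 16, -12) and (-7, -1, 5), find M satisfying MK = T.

K is on the right of M, so right-multiply by K⁻¹: M = TK⁻¹.
det K = -2; the adjugate gives K⁻¹ = [[2, -5, -1], [-3/2, 7/2, 1/2], [5/2, -15/2, -3/2]].
M = TK⁻¹ = [[29, 16, -12], [-7, -1, 5]] · [[2, -5, -1], [-3/2, 7/2, 1/2], [5/2, -15/2, -3/2]] = [[4, 1, -3], [0, -6, -1]].

M = [[4, 1, -3], [0, -6, -1]]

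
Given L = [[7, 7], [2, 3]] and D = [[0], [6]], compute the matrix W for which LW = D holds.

W = [[-6], [6]]

L is on the left of W, so left-multiply by L⁻¹: W = L⁻¹D.
det L = 7, so L⁻¹ = [[3/7, -1], [-2/7, 1]].
W = L⁻¹D = [[3/7, -1], [-2/7, 1]] · [[0], [6]] = [[-6], [6]].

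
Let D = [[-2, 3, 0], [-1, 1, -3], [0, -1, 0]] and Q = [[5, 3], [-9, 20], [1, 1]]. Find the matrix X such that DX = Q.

Left-multiplying both sides by D⁻¹ gives X = D⁻¹Q.
det D = 6; the adjugate gives D⁻¹ = [[-1/2, 0, -3/2], [0, 0, -1], [1/6, -1/3, 1/6]].
X = D⁻¹Q = [[-1/2, 0, -3/2], [0, 0, -1], [1/6, -1/3, 1/6]] · [[5, 3], [-9, 20], [1, 1]] = [[-4, -3], [-1, -1], [4, -6]].

X = [[-4, -3], [-1, -1], [4, -6]]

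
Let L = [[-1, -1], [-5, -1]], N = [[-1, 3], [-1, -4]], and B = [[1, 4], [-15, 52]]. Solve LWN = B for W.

Isolating W: multiply by L⁻¹ from the left and N⁻¹ from the right, so W = L⁻¹BN⁻¹.
det L = -4; the adjugate gives L⁻¹ = [[1/4, -1/4], [-5/4, 1/4]].
N has determinant 7; N⁻¹ = [[-4/7, -3/7], [1/7, -1/7]].
L⁻¹B = [[4, -12], [-5, 8]].
W = (L⁻¹B)N⁻¹ = [[-4, 0], [4, 1]].

W = [[-4, 0], [4, 1]]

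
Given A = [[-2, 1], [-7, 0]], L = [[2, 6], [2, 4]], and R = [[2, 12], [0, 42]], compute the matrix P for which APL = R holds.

P = A⁻¹RL⁻¹ (apply A⁻¹ on the left and L⁻¹ on the right).
A has determinant 7; A⁻¹ = [[0, -1/7], [1, -2/7]].
det L = -4, so L⁻¹ = [[-1, 3/2], [1/2, -1/2]].
A⁻¹R = [[0, -6], [2, 0]].
P = (A⁻¹R)L⁻¹ = [[-3, 3], [-2, 3]].

P = [[-3, 3], [-2, 3]]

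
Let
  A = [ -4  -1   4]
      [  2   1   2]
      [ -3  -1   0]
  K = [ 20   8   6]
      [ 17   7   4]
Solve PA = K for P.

P = [[-1, 5, -2], [-2, 6, 1]]

Since A sits to the right of P, P = KA⁻¹.
det A = 2, so A⁻¹ = [[1, -2, -3], [-3, 6, 8], [1/2, -1/2, -1]].
P = KA⁻¹ = [[20, 8, 6], [17, 7, 4]] · [[1, -2, -3], [-3, 6, 8], [1/2, -1/2, -1]] = [[-1, 5, -2], [-2, 6, 1]].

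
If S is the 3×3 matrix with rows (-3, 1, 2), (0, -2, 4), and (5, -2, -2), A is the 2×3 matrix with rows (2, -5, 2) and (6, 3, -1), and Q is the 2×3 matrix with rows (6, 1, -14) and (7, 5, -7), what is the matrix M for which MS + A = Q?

MS = Q − A = [[4, 6, -16], [1, 2, -6]].
S is on the right of M, so right-multiply by S⁻¹: M = (Q − A)S⁻¹.
det S = 4, so S⁻¹ = [[3, -1/2, 2], [5, -1, 3], [5/2, -1/4, 3/2]].
M = (Q − A)S⁻¹ = [[2, -4, 2], [-2, -1, -1]].

M = [[2, -4, 2], [-2, -1, -1]]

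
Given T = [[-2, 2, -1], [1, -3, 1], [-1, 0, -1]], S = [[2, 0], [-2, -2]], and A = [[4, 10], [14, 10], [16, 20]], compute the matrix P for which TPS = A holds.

P = T⁻¹AS⁻¹ (apply T⁻¹ on the left and S⁻¹ on the right).
T has determinant -3; T⁻¹ = [[-1, -2/3, 1/3], [0, -1/3, -1/3], [1, 2/3, -4/3]].
S has determinant -4; S⁻¹ = [[1/2, 0], [-1/2, -1/2]].
T⁻¹A = [[-8, -10], [-10, -10], [-8, -10]].
P = (T⁻¹A)S⁻¹ = [[1, 5], [0, 5], [1, 5]].

P = [[1, 5], [0, 5], [1, 5]]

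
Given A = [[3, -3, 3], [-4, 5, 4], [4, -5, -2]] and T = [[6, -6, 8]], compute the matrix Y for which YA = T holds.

Y = [[2, 1, 1]]

Since A sits to the right of Y, Y = TA⁻¹.
det A = 6; the adjugate gives A⁻¹ = [[5/3, -7/2, -9/2], [4/3, -3, -4], [0, 1/2, 1/2]].
Y = TA⁻¹ = [[6, -6, 8]] · [[5/3, -7/2, -9/2], [4/3, -3, -4], [0, 1/2, 1/2]] = [[2, 1, 1]].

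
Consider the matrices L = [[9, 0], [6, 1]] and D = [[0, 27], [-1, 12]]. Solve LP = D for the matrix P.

P = [[0, 3], [-1, -6]]

L is on the left of P, so left-multiply by L⁻¹: P = L⁻¹D.
det L = 9, so L⁻¹ = [[1/9, 0], [-2/3, 1]].
P = L⁻¹D = [[1/9, 0], [-2/3, 1]] · [[0, 27], [-1, 12]] = [[0, 3], [-1, -6]].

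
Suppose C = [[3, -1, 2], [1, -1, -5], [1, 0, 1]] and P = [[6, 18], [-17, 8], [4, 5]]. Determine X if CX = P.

X = [[1, 5], [3, -3], [3, 0]]

C is on the left of X, so left-multiply by C⁻¹: X = C⁻¹P.
det C = 5; the adjugate gives C⁻¹ = [[-1/5, 1/5, 7/5], [-6/5, 1/5, 17/5], [1/5, -1/5, -2/5]].
X = C⁻¹P = [[-1/5, 1/5, 7/5], [-6/5, 1/5, 17/5], [1/5, -1/5, -2/5]] · [[6, 18], [-17, 8], [4, 5]] = [[1, 5], [3, -3], [3, 0]].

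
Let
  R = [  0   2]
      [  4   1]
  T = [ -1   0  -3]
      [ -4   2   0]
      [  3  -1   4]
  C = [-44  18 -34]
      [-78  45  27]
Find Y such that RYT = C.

Y = [[-5, 4, -1], [-1, 2, -5]]

Left-multiply by R⁻¹ and right-multiply by T⁻¹: Y = R⁻¹CT⁻¹.
det R = -8, so R⁻¹ = [[-1/8, 1/4], [1/2, 0]].
T has determinant -2; T⁻¹ = [[-4, -3/2, -3], [-8, -5/2, -6], [1, 1/2, 1]].
R⁻¹C = [[-14, 9, 11], [-22, 9, -17]].
Y = (R⁻¹C)T⁻¹ = [[-5, 4, -1], [-1, 2, -5]].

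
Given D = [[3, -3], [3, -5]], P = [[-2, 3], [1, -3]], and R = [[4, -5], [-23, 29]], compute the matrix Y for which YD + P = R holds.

Y = [[1, 1], [-4, -4]]

YD = R − P = [[6, -8], [-24, 32]].
D is on the right of Y, so right-multiply by D⁻¹: Y = (R − P)D⁻¹.
det D = -6, so D⁻¹ = [[5/6, -1/2], [1/2, -1/2]].
Y = (R − P)D⁻¹ = [[1, 1], [-4, -4]].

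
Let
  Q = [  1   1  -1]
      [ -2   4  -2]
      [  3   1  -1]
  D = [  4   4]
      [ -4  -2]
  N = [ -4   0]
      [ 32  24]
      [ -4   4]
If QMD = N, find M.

Isolating M: multiply by Q⁻¹ from the left and D⁻¹ from the right, so M = Q⁻¹ND⁻¹.
det Q = 4; the adjugate gives Q⁻¹ = [[-1/2, 0, 1/2], [-2, 1/2, 1], [-7/2, 1/2, 3/2]].
det D = 8; the adjugate gives D⁻¹ = [[-1/4, -1/2], [1/2, 1/2]].
Q⁻¹N = [[0, 2], [20, 16], [24, 18]].
M = (Q⁻¹N)D⁻¹ = [[1, 1], [3, -2], [3, -3]].

M = [[1, 1], [3, -2], [3, -3]]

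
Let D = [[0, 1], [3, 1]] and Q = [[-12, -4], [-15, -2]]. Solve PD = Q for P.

D is on the right of P, so right-multiply by D⁻¹: P = QD⁻¹.
det D = -3; the adjugate gives D⁻¹ = [[-1/3, 1/3], [1, 0]].
P = QD⁻¹ = [[-12, -4], [-15, -2]] · [[-1/3, 1/3], [1, 0]] = [[0, -4], [3, -5]].

P = [[0, -4], [3, -5]]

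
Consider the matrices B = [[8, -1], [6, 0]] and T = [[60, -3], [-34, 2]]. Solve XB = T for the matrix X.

X = [[3, 6], [-2, -3]]

Right-multiplying both sides by B⁻¹ gives X = TB⁻¹.
B has determinant 6; B⁻¹ = [[0, 1/6], [-1, 4/3]].
X = TB⁻¹ = [[60, -3], [-34, 2]] · [[0, 1/6], [-1, 4/3]] = [[3, 6], [-2, -3]].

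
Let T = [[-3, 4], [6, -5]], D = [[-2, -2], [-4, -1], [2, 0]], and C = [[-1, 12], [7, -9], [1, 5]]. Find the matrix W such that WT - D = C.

W = [[5, 2], [-5, -2], [5, 3]]

WT = C + D = [[-3, 10], [3, -10], [3, 5]].
Right-multiplying both sides by T⁻¹ gives W = (C + D)T⁻¹.
det T = -9; the adjugate gives T⁻¹ = [[5/9, 4/9], [2/3, 1/3]].
W = (C + D)T⁻¹ = [[5, 2], [-5, -2], [5, 3]].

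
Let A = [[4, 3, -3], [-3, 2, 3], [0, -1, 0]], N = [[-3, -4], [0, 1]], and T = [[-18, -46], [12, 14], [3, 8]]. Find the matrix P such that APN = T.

P = [[-3, -4], [1, -4], [-5, -2]]

Isolating P: multiply by A⁻¹ from the left and N⁻¹ from the right, so P = A⁻¹TN⁻¹.
det A = 3; the adjugate gives A⁻¹ = [[1, 1, 5], [0, 0, -1], [1, 4/3, 17/3]].
det N = -3, so N⁻¹ = [[-1/3, -4/3], [0, 1]].
A⁻¹T = [[9, 8], [-3, -8], [15, 18]].
P = (A⁻¹T)N⁻¹ = [[-3, -4], [1, -4], [-5, -2]].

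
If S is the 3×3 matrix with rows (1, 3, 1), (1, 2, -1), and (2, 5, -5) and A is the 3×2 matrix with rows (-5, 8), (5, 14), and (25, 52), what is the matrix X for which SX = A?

Left-multiplying both sides by S⁻¹ gives X = S⁻¹A.
det S = 5, so S⁻¹ = [[-1, 4, -1], [3/5, -7/5, 2/5], [1/5, 1/5, -1/5]].
X = S⁻¹A = [[-1, 4, -1], [3/5, -7/5, 2/5], [1/5, 1/5, -1/5]] · [[-5, 8], [5, 14], [25, 52]] = [[0, -4], [0, 6], [-5, -6]].

X = [[0, -4], [0, 6], [-5, -6]]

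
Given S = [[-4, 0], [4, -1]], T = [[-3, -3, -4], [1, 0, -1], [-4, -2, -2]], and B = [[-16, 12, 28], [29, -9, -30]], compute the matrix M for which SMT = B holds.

M = [[3, 1, -3], [-1, -4, 3]]

M = S⁻¹BT⁻¹ (apply S⁻¹ on the left and T⁻¹ on the right).
det S = 4, so S⁻¹ = [[-1/4, 0], [-1, -1]].
det T = -4; the adjugate gives T⁻¹ = [[1/2, -1/2, -3/4], [-3/2, 5/2, 7/4], [1/2, -3/2, -3/4]].
S⁻¹B = [[4, -3, -7], [-13, -3, 2]].
M = (S⁻¹B)T⁻¹ = [[3, 1, -3], [-1, -4, 3]].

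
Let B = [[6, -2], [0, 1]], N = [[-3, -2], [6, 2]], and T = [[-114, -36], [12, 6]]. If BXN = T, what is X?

X = [[-1, -3], [-2, 1]]

X = B⁻¹TN⁻¹ (apply B⁻¹ on the left and N⁻¹ on the right).
B has determinant 6; B⁻¹ = [[1/6, 1/3], [0, 1]].
det N = 6; the adjugate gives N⁻¹ = [[1/3, 1/3], [-1, -1/2]].
B⁻¹T = [[-15, -4], [12, 6]].
X = (B⁻¹T)N⁻¹ = [[-1, -3], [-2, 1]].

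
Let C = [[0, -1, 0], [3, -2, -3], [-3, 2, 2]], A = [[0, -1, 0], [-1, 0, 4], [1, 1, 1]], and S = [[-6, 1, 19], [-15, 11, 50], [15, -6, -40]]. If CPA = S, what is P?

Isolating P: multiply by C⁻¹ from the left and A⁻¹ from the right, so P = C⁻¹SA⁻¹.
C has determinant -3; C⁻¹ = [[-2/3, -2/3, -1], [-1, 0, 0], [0, -1, -1]].
det A = -5; the adjugate gives A⁻¹ = [[4/5, -1/5, 4/5], [-1, 0, 0], [1/5, 1/5, 1/5]].
C⁻¹S = [[-1, -2, -6], [6, -1, -19], [0, -5, -10]].
P = (C⁻¹S)A⁻¹ = [[0, -1, -2], [2, -5, 1], [3, -2, -2]].

P = [[0, -1, -2], [2, -5, 1], [3, -2, -2]]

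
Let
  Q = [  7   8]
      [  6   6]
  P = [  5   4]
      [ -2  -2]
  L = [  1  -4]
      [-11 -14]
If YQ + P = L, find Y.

YQ = L − P = [[-4, -8], [-9, -12]].
Q is on the right of Y, so right-multiply by Q⁻¹: Y = (L − P)Q⁻¹.
det Q = -6, so Q⁻¹ = [[-1, 4/3], [1, -7/6]].
Y = (L − P)Q⁻¹ = [[-4, 4], [-3, 2]].

Y = [[-4, 4], [-3, 2]]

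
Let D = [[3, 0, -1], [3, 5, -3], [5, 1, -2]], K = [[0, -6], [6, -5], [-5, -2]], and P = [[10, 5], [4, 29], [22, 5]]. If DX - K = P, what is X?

DX = P + K = [[10, -1], [10, 24], [17, 3]].
Since D multiplies X on the left, X = D⁻¹(P + K).
det D = 1, so D⁻¹ = [[-7, -1, 5], [-9, -1, 6], [-22, -3, 15]].
X = D⁻¹(P + K) = [[5, -2], [2, 3], [5, -5]].

X = [[5, -2], [2, 3], [5, -5]]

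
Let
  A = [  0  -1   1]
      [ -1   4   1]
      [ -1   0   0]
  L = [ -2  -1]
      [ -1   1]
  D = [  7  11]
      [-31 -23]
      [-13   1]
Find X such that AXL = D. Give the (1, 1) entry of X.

X = A⁻¹DL⁻¹ (apply A⁻¹ on the left and L⁻¹ on the right).
A has determinant 5; A⁻¹ = [[0, 0, -1], [-1/5, 1/5, -1/5], [4/5, 1/5, -1/5]].
L has determinant -3; L⁻¹ = [[-1/3, -1/3], [-1/3, 2/3]].
A⁻¹D = [[13, -1], [-5, -7], [2, 4]].
X = (A⁻¹D)L⁻¹ = [[-4, -5], [4, -3], [-2, 2]].

-4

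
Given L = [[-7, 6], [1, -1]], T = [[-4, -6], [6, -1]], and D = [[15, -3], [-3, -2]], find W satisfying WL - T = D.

W = [[-2, -3], [0, 3]]

WL = D + T = [[11, -9], [3, -3]].
L is on the right of W, so right-multiply by L⁻¹: W = (D + T)L⁻¹.
det L = 1, so L⁻¹ = [[-1, -6], [-1, -7]].
W = (D + T)L⁻¹ = [[-2, -3], [0, 3]].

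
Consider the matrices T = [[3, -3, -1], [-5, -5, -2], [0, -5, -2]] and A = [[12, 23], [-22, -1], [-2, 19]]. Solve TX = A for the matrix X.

X = [[4, 4], [-2, -3], [6, -2]]

T is on the left of X, so left-multiply by T⁻¹: X = T⁻¹A.
det T = 5, so T⁻¹ = [[0, -1/5, 1/5], [-2, -6/5, 11/5], [5, 3, -6]].
X = T⁻¹A = [[0, -1/5, 1/5], [-2, -6/5, 11/5], [5, 3, -6]] · [[12, 23], [-22, -1], [-2, 19]] = [[4, 4], [-2, -3], [6, -2]].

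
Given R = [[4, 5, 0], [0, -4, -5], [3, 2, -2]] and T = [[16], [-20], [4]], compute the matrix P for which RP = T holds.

Since R multiplies P on the left, P = R⁻¹T.
R has determinant -3; R⁻¹ = [[-6, -10/3, 25/3], [5, 8/3, -20/3], [-4, -7/3, 16/3]].
P = R⁻¹T = [[-6, -10/3, 25/3], [5, 8/3, -20/3], [-4, -7/3, 16/3]] · [[16], [-20], [4]] = [[4], [0], [4]].

P = [[4], [0], [4]]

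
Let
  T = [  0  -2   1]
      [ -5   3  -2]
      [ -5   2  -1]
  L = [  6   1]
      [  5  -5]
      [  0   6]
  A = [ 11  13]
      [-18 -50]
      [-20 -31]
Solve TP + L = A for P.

TP = A − L = [[5, 12], [-23, -45], [-20, -37]].
Left-multiplying both sides by T⁻¹ gives P = T⁻¹(A − L).
det T = -5; the adjugate gives T⁻¹ = [[-1/5, 0, -1/5], [-1, -1, 1], [-1, -2, 2]].
P = T⁻¹(A − L) = [[3, 5], [-2, -4], [1, 4]].

P = [[3, 5], [-2, -4], [1, 4]]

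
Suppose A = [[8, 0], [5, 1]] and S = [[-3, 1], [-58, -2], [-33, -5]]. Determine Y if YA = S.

Y = [[-1, 1], [-6, -2], [-1, -5]]

Since A sits to the right of Y, Y = SA⁻¹.
det A = 8; the adjugate gives A⁻¹ = [[1/8, 0], [-5/8, 1]].
Y = SA⁻¹ = [[-3, 1], [-58, -2], [-33, -5]] · [[1/8, 0], [-5/8, 1]] = [[-1, 1], [-6, -2], [-1, -5]].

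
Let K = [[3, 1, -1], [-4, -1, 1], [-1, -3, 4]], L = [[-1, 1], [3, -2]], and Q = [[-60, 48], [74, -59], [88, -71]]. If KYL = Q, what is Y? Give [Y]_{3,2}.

5

Y = K⁻¹QL⁻¹ (apply K⁻¹ on the left and L⁻¹ on the right).
K has determinant 1; K⁻¹ = [[-1, -1, 0], [15, 11, 1], [11, 8, 1]].
det L = -1; the adjugate gives L⁻¹ = [[2, 1], [3, 1]].
K⁻¹Q = [[-14, 11], [2, 0], [20, -15]].
Y = (K⁻¹Q)L⁻¹ = [[5, -3], [4, 2], [-5, 5]].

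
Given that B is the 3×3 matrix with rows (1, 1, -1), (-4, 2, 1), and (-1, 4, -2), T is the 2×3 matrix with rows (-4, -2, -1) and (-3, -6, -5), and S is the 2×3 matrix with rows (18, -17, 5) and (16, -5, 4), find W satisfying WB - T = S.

WB = S + T = [[14, -19, 4], [13, -11, -1]].
Since B sits to the right of W, W = (S + T)B⁻¹.
det B = -3, so B⁻¹ = [[8/3, 2/3, -1], [3, 1, -1], [14/3, 5/3, -2]].
W = (S + T)B⁻¹ = [[-1, -3, -3], [-3, -4, 0]].

W = [[-1, -3, -3], [-3, -4, 0]]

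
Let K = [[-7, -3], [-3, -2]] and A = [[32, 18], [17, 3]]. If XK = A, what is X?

X = [[-2, -6], [-5, 6]]

Right-multiplying both sides by K⁻¹ gives X = AK⁻¹.
det K = 5; the adjugate gives K⁻¹ = [[-2/5, 3/5], [3/5, -7/5]].
X = AK⁻¹ = [[32, 18], [17, 3]] · [[-2/5, 3/5], [3/5, -7/5]] = [[-2, -6], [-5, 6]].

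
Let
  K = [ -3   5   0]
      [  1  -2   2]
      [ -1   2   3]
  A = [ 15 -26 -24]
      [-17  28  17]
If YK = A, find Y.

Y = [[-4, -3, -6], [6, 4, 3]]

K is on the right of Y, so right-multiply by K⁻¹: Y = AK⁻¹.
K has determinant 5; K⁻¹ = [[-2, -3, 2], [-1, -9/5, 6/5], [0, 1/5, 1/5]].
Y = AK⁻¹ = [[15, -26, -24], [-17, 28, 17]] · [[-2, -3, 2], [-1, -9/5, 6/5], [0, 1/5, 1/5]] = [[-4, -3, -6], [6, 4, 3]].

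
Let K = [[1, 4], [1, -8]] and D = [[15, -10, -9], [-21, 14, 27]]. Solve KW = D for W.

W = [[3, -2, 3], [3, -2, -3]]

Since K multiplies W on the left, W = K⁻¹D.
K has determinant -12; K⁻¹ = [[2/3, 1/3], [1/12, -1/12]].
W = K⁻¹D = [[2/3, 1/3], [1/12, -1/12]] · [[15, -10, -9], [-21, 14, 27]] = [[3, -2, 3], [3, -2, -3]].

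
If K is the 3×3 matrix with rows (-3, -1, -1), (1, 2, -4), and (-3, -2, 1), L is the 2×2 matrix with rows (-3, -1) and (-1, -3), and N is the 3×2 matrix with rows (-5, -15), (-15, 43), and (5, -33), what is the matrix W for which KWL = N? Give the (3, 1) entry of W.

-1

Left-multiply by K⁻¹ and right-multiply by L⁻¹: W = K⁻¹NL⁻¹.
det K = 3; the adjugate gives K⁻¹ = [[-2, 1, 2], [11/3, -2, -13/3], [4/3, -1, -5/3]].
det L = 8; the adjugate gives L⁻¹ = [[-3/8, 1/8], [1/8, -3/8]].
K⁻¹N = [[5, 7], [-10, 2], [0, -8]].
W = (K⁻¹N)L⁻¹ = [[-1, -2], [4, -2], [-1, 3]].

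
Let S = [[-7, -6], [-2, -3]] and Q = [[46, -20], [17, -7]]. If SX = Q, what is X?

Left-multiplying both sides by S⁻¹ gives X = S⁻¹Q.
S has determinant 9; S⁻¹ = [[-1/3, 2/3], [2/9, -7/9]].
X = S⁻¹Q = [[-1/3, 2/3], [2/9, -7/9]] · [[46, -20], [17, -7]] = [[-4, 2], [-3, 1]].

X = [[-4, 2], [-3, 1]]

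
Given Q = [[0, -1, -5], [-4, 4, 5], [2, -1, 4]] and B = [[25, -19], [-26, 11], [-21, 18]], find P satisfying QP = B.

Since Q multiplies P on the left, P = Q⁻¹B.
det Q = -6; the adjugate gives Q⁻¹ = [[-7/2, -3/2, -5/2], [-13/3, -5/3, -10/3], [2/3, 1/3, 2/3]].
P = Q⁻¹B = [[-7/2, -3/2, -5/2], [-13/3, -5/3, -10/3], [2/3, 1/3, 2/3]] · [[25, -19], [-26, 11], [-21, 18]] = [[4, 5], [5, 4], [-6, 3]].

P = [[4, 5], [5, 4], [-6, 3]]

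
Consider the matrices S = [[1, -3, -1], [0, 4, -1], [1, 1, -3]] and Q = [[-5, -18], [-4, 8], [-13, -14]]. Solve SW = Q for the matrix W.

Since S multiplies W on the left, W = S⁻¹Q.
det S = -4; the adjugate gives S⁻¹ = [[11/4, 5/2, -7/4], [1/4, 1/2, -1/4], [1, 1, -1]].
W = S⁻¹Q = [[11/4, 5/2, -7/4], [1/4, 1/2, -1/4], [1, 1, -1]] · [[-5, -18], [-4, 8], [-13, -14]] = [[-1, -5], [0, 3], [4, 4]].

W = [[-1, -5], [0, 3], [4, 4]]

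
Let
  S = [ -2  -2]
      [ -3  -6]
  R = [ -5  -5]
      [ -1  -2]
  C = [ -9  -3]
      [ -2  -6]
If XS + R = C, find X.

X = [[5, -2], [-1, 1]]

XS = C − R = [[-4, 2], [-1, -4]].
Since S sits to the right of X, X = (C − R)S⁻¹.
det S = 6, so S⁻¹ = [[-1, 1/3], [1/2, -1/3]].
X = (C − R)S⁻¹ = [[5, -2], [-1, 1]].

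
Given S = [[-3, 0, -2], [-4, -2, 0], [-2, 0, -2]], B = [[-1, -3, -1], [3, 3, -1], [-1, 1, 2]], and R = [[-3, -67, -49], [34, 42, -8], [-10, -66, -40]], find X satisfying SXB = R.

X = [[0, -1, 4], [5, -1, -5], [-5, 4, 5]]

Left-multiply by S⁻¹ and right-multiply by B⁻¹: X = S⁻¹RB⁻¹.
det S = -4, so S⁻¹ = [[-1, 0, 1], [2, -1/2, -2], [1, 0, -3/2]].
det B = 2; the adjugate gives B⁻¹ = [[7/2, 5/2, 3], [-5/2, -3/2, -2], [3, 2, 3]].
S⁻¹R = [[-7, 1, 9], [-3, -23, -14], [12, 32, 11]].
X = (S⁻¹R)B⁻¹ = [[0, -1, 4], [5, -1, -5], [-5, 4, 5]].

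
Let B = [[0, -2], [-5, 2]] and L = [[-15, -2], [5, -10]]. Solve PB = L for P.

P = [[4, 3], [4, -1]]

Since B sits to the right of P, P = LB⁻¹.
det B = -10; the adjugate gives B⁻¹ = [[-1/5, -1/5], [-1/2, 0]].
P = LB⁻¹ = [[-15, -2], [5, -10]] · [[-1/5, -1/5], [-1/2, 0]] = [[4, 3], [4, -1]].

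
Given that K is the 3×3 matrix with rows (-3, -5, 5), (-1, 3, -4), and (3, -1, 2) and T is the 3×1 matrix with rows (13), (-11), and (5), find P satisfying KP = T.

Since K multiplies P on the left, P = K⁻¹T.
K has determinant 4; K⁻¹ = [[1/2, 5/4, 5/4], [-5/2, -21/4, -17/4], [-2, -9/2, -7/2]].
P = K⁻¹T = [[1/2, 5/4, 5/4], [-5/2, -21/4, -17/4], [-2, -9/2, -7/2]] · [[13], [-11], [5]] = [[-1], [4], [6]].

P = [[-1], [4], [6]]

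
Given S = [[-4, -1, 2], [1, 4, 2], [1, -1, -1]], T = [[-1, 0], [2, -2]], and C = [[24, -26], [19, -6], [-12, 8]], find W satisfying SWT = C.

W = [[1, -1], [-4, -1], [1, 4]]

Left-multiply by S⁻¹ and right-multiply by T⁻¹: W = S⁻¹CT⁻¹.
S has determinant -5; S⁻¹ = [[2/5, 3/5, 2], [-3/5, -2/5, -2], [1, 1, 3]].
T has determinant 2; T⁻¹ = [[-1, 0], [-1, -1/2]].
S⁻¹C = [[-3, 2], [2, 2], [7, -8]].
W = (S⁻¹C)T⁻¹ = [[1, -1], [-4, -1], [1, 4]].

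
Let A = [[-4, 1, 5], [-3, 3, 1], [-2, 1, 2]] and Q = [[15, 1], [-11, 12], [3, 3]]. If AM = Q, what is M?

M = [[0, 1], [-5, 5], [4, 0]]

Since A multiplies M on the left, M = A⁻¹Q.
A has determinant -1; A⁻¹ = [[-5, -3, 14], [-4, -2, 11], [-3, -2, 9]].
M = A⁻¹Q = [[-5, -3, 14], [-4, -2, 11], [-3, -2, 9]] · [[15, 1], [-11, 12], [3, 3]] = [[0, 1], [-5, 5], [4, 0]].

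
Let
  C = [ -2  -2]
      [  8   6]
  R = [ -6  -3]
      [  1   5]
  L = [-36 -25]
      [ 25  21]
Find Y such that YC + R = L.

Y = [[-1, -4], [4, 4]]

YC = L − R = [[-30, -22], [24, 16]].
Since C sits to the right of Y, Y = (L − R)C⁻¹.
det C = 4, so C⁻¹ = [[3/2, 1/2], [-2, -1/2]].
Y = (L − R)C⁻¹ = [[-1, -4], [4, 4]].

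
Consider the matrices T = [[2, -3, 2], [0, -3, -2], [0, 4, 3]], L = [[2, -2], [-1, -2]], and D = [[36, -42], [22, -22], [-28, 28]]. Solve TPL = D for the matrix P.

P = [[0, 1], [-5, 0], [2, 0]]

Left-multiply by T⁻¹ and right-multiply by L⁻¹: P = T⁻¹DL⁻¹.
det T = -2; the adjugate gives T⁻¹ = [[1/2, -17/2, -6], [0, -3, -2], [0, 4, 3]].
L has determinant -6; L⁻¹ = [[1/3, -1/3], [-1/6, -1/3]].
T⁻¹D = [[-1, -2], [-10, 10], [4, -4]].
P = (T⁻¹D)L⁻¹ = [[0, 1], [-5, 0], [2, 0]].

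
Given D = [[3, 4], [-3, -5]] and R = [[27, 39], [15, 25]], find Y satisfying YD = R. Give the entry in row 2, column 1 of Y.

D is on the right of Y, so right-multiply by D⁻¹: Y = RD⁻¹.
det D = -3; the adjugate gives D⁻¹ = [[5/3, 4/3], [-1, -1]].
Y = RD⁻¹ = [[27, 39], [15, 25]] · [[5/3, 4/3], [-1, -1]] = [[6, -3], [0, -5]].

0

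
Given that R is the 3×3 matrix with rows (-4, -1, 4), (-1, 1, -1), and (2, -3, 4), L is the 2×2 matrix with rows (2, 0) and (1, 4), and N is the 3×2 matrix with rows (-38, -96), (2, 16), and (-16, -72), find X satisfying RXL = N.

X = [[1, 1], [-1, 0], [-1, -5]]

X = R⁻¹NL⁻¹ (apply R⁻¹ on the left and L⁻¹ on the right).
R has determinant -2; R⁻¹ = [[-1/2, 4, 3/2], [-1, 12, 4], [-1/2, 7, 5/2]].
det L = 8; the adjugate gives L⁻¹ = [[1/2, 0], [-1/8, 1/4]].
R⁻¹N = [[3, 4], [-2, 0], [-7, -20]].
X = (R⁻¹N)L⁻¹ = [[1, 1], [-1, 0], [-1, -5]].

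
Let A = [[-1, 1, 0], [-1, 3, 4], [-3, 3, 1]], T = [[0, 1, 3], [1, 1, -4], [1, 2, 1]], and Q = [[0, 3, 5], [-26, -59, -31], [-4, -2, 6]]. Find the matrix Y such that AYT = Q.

Y = [[-5, -3, -2], [0, -1, -4], [-5, -2, -2]]

Left-multiply by A⁻¹ and right-multiply by T⁻¹: Y = A⁻¹QT⁻¹.
A has determinant -2; A⁻¹ = [[9/2, 1/2, -2], [11/2, 1/2, -2], [-3, 0, 1]].
det T = -2; the adjugate gives T⁻¹ = [[-9/2, -5/2, 7/2], [5/2, 3/2, -3/2], [-1/2, -1/2, 1/2]].
A⁻¹Q = [[-5, -12, -5], [-5, -9, 0], [-4, -11, -9]].
Y = (A⁻¹Q)T⁻¹ = [[-5, -3, -2], [0, -1, -4], [-5, -2, -2]].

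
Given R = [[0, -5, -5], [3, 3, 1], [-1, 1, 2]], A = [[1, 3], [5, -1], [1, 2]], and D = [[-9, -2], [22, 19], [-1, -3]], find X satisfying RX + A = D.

X = [[3, 5], [3, 2], [-1, -1]]

RX = D − A = [[-10, -5], [17, 20], [-2, -5]].
R is on the left of X, so left-multiply by R⁻¹: X = R⁻¹(D − A).
R has determinant 5; R⁻¹ = [[1, 1, 2], [-7/5, -1, -3], [6/5, 1, 3]].
X = R⁻¹(D − A) = [[3, 5], [3, 2], [-1, -1]].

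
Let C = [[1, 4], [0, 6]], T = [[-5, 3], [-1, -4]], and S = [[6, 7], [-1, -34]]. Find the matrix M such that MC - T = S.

M = [[1, 1], [-2, -5]]

MC = S + T = [[1, 10], [-2, -38]].
Right-multiplying both sides by C⁻¹ gives M = (S + T)C⁻¹.
det C = 6; the adjugate gives C⁻¹ = [[1, -2/3], [0, 1/6]].
M = (S + T)C⁻¹ = [[1, 1], [-2, -5]].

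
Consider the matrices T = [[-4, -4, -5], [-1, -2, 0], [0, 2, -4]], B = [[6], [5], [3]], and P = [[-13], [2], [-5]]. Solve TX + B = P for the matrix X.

TX = P − B = [[-19], [-3], [-8]].
Since T multiplies X on the left, X = T⁻¹(P − B).
T has determinant -6; T⁻¹ = [[-4/3, 13/3, 5/3], [2/3, -8/3, -5/6], [1/3, -4/3, -2/3]].
X = T⁻¹(P − B) = [[-1], [2], [3]].

X = [[-1], [2], [3]]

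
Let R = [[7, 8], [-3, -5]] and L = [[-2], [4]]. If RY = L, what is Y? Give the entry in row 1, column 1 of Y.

Left-multiplying both sides by R⁻¹ gives Y = R⁻¹L.
det R = -11; the adjugate gives R⁻¹ = [[5/11, 8/11], [-3/11, -7/11]].
Y = R⁻¹L = [[5/11, 8/11], [-3/11, -7/11]] · [[-2], [4]] = [[2], [-2]].

2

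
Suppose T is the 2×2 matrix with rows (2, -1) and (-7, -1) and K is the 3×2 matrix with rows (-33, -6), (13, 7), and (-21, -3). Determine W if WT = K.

T is on the right of W, so right-multiply by T⁻¹: W = KT⁻¹.
det T = -9, so T⁻¹ = [[1/9, -1/9], [-7/9, -2/9]].
W = KT⁻¹ = [[-33, -6], [13, 7], [-21, -3]] · [[1/9, -1/9], [-7/9, -2/9]] = [[1, 5], [-4, -3], [0, 3]].

W = [[1, 5], [-4, -3], [0, 3]]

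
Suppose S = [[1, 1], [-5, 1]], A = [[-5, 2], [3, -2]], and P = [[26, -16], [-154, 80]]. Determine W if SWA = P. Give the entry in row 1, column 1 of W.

Isolating W: multiply by S⁻¹ from the left and A⁻¹ from the right, so W = S⁻¹PA⁻¹.
det S = 6, so S⁻¹ = [[1/6, -1/6], [5/6, 1/6]].
det A = 4, so A⁻¹ = [[-1/2, -1/2], [-3/4, -5/4]].
S⁻¹P = [[30, -16], [-4, 0]].
W = (S⁻¹P)A⁻¹ = [[-3, 5], [2, 2]].

-3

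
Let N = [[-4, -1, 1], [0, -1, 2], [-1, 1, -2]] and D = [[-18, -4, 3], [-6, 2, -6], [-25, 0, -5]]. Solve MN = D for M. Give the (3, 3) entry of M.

N is on the right of M, so right-multiply by N⁻¹: M = DN⁻¹.
N has determinant 1; N⁻¹ = [[0, -1, -1], [-2, 9, 8], [-1, 5, 4]].
M = DN⁻¹ = [[-18, -4, 3], [-6, 2, -6], [-25, 0, -5]] · [[0, -1, -1], [-2, 9, 8], [-1, 5, 4]] = [[5, -3, -2], [2, -6, -2], [5, 0, 5]].

5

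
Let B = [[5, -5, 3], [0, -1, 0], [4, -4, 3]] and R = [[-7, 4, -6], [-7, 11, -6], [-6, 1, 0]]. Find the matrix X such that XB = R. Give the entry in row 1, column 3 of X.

B is on the right of X, so right-multiply by B⁻¹: X = RB⁻¹.
det B = -3; the adjugate gives B⁻¹ = [[1, -1, -1], [0, -1, 0], [-4/3, 0, 5/3]].
X = RB⁻¹ = [[-7, 4, -6], [-7, 11, -6], [-6, 1, 0]] · [[1, -1, -1], [0, -1, 0], [-4/3, 0, 5/3]] = [[1, 3, -3], [1, -4, -3], [-6, 5, 6]].

-3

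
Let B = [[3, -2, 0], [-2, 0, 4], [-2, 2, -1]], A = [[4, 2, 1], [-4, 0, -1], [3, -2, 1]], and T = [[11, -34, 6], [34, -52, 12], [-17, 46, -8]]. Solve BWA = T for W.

W = [[2, 3, 3], [5, 3, -2], [-2, -1, 5]]

Isolating W: multiply by B⁻¹ from the left and A⁻¹ from the right, so W = B⁻¹TA⁻¹.
det B = -4; the adjugate gives B⁻¹ = [[2, 1/2, 2], [5/2, 3/4, 3], [1, 1/2, 1]].
A has determinant 2; A⁻¹ = [[-1, -2, -1], [1/2, 1/2, 0], [4, 7, 4]].
B⁻¹T = [[5, -2, 2], [2, 14, 0], [11, -14, 4]].
W = (B⁻¹T)A⁻¹ = [[2, 3, 3], [5, 3, -2], [-2, -1, 5]].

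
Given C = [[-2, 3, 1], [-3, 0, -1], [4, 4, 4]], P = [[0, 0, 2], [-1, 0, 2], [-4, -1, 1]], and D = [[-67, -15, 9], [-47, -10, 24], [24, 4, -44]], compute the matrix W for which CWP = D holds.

W = C⁻¹DP⁻¹ (apply C⁻¹ on the left and P⁻¹ on the right).
det C = 4, so C⁻¹ = [[1, -2, -3/4], [2, -3, -5/4], [-3, 5, 9/4]].
det P = 2; the adjugate gives P⁻¹ = [[1, -1, 0], [-7/2, 4, -1], [1/2, 0, 0]].
C⁻¹D = [[9, 2, -6], [-23, -5, 1], [20, 4, -6]].
W = (C⁻¹D)P⁻¹ = [[-1, -1, -2], [-5, 3, 5], [3, -4, -4]].

W = [[-1, -1, -2], [-5, 3, 5], [3, -4, -4]]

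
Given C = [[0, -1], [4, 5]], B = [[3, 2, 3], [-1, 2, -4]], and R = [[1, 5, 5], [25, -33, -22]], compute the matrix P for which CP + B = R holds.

CP = R − B = [[-2, 3, 2], [26, -35, -18]].
Left-multiplying both sides by C⁻¹ gives P = C⁻¹(R − B).
det C = 4, so C⁻¹ = [[5/4, 1/4], [-1, 0]].
P = C⁻¹(R − B) = [[4, -5, -2], [2, -3, -2]].

P = [[4, -5, -2], [2, -3, -2]]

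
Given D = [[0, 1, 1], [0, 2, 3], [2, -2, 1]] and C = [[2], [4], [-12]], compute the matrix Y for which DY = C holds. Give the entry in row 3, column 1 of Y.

D is on the left of Y, so left-multiply by D⁻¹: Y = D⁻¹C.
det D = 2; the adjugate gives D⁻¹ = [[4, -3/2, 1/2], [3, -1, 0], [-2, 1, 0]].
Y = D⁻¹C = [[4, -3/2, 1/2], [3, -1, 0], [-2, 1, 0]] · [[2], [4], [-12]] = [[-4], [2], [0]].

0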